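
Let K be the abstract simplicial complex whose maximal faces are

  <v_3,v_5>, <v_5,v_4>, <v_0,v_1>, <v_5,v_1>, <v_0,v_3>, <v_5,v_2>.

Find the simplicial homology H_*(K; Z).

K has 6 vertices, 6 edges.
rank ∂_0 = 0, rank ∂_1 = 5 ⇒ b_0 = 6 − 0 − 5 = 1; all invariant factors of ∂_1 are 1 so no torsion. So H_0 = Z.
rank ∂_1 = 5, rank ∂_2 = 0 ⇒ b_1 = 6 − 5 − 0 = 1. So H_1 = Z.

H_0 ≅ Z,  H_1 ≅ Z.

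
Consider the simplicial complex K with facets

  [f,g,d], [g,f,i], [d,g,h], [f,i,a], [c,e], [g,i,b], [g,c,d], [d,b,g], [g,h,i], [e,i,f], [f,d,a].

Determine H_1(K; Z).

We work with the vertex ordering a < b < c < d < e < f < g < h < i. The simplices of K, each written with vertices in increasing order, are:

  0-simplices (9): a, b, c, d, e, f, g, h, i
  1-simplices (19): ad, af, ai, bd, bg, bi, cd, ce, cg, df, dg, dh, ef, ei, fg, fi, gh, gi, hi
  2-simplices (10): adf, afi, bdg, bgi, cdg, dfg, dgh, efi, fgi, ghi

Hence C_0 ≅ Z^9, C_1 ≅ Z^19, C_2 ≅ Z^10.

The boundary map ∂_1: C_1 → C_0 sends each edge [p,q] (with p < q) to q − p. For instance
  ∂fi = i − f.
This gives a 9×19 integer matrix of rank 8; reducing to Smith normal form yields diagonal entries (1,1,1,1,1,1,1,1).

∂_2: C_2 → C_1 sends each 2-simplex [p,q,r] to [q,r] − [p,r] + [p,q]. For instance
  ∂efi = fi − ei + ef,
  ∂fgi = gi − fi + fg.
This gives a 19×10 integer matrix of rank 10; reducing to Smith normal form yields diagonal entries (1,1,1,1,1,1,1,1,1,1).

Now H_k = ker ∂_k / im ∂_{k+1}, so:

  H_1: rank ker ∂_1 − rank ∂_2 = (19 − 8) − 10 = 1, and the invariant factors of ∂_2 are all 1, so H_1 = Z.

H_1 ≅ Z.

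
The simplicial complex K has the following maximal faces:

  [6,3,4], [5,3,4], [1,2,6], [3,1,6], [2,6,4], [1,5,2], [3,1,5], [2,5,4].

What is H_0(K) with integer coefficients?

We work with the vertex ordering 1 < 2 < 3 < 4 < 5 < 6. The simplices of K, each written with vertices in increasing order, are:

  0-simplices (6): [1], [2], [3], [4], [5], [6]
  1-simplices (12): [1,2], [1,3], [1,5], [1,6], [2,4], [2,5], [2,6], [3,4], [3,5], [3,6], [4,5], [4,6]
  2-simplices (8): [1,2,5], [1,2,6], [1,3,5], [1,3,6], [2,4,5], [2,4,6], [3,4,5], [3,4,6]

Hence C_0 ≅ Z^6, C_1 ≅ Z^12, C_2 ≅ Z^8.

Boundary ∂_1: C_1 → C_0 sends each edge [p,q] (with p < q) to q − p. For instance
  ∂[3,5] = [5] − [3].
This gives a 6×12 integer matrix of rank 5; reducing to Smith normal form yields diagonal entries (1,1,1,1,1).

Boundary ∂_2: C_2 → C_1 sends each 2-simplex [p,q,r] to [q,r] − [p,r] + [p,q]. For instance
  ∂[1,3,5] = [3,5] − [1,5] + [1,3],
  ∂[1,2,6] = [2,6] − [1,6] + [1,2].
As a 12×8 matrix over Z this has rank 7, with invariant factors (1,1,1,1,1,1,1).

Now H_k = ker ∂_k / im ∂_{k+1}, so:

  H_0: rank C_0 − rank ∂_1 = 6 − 5 = 1, and the invariant factors of ∂_1 are all 1, so H_0 ≅ Z.

H_0 = Z.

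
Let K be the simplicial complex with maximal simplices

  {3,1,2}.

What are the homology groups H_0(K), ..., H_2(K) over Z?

Take the total order 1 < 2 < 3 on the vertex set. Then K (dimension 2) consists of the simplices:

  0-simplices (3): [1], [2], [3]
  1-simplices (3): [1,2], [1,3], [2,3]
  2-simplices (1): [1,2,3]

Hence C_0 ≅ Z^3, C_1 ≅ Z^3, C_2 ≅ Z^1.

∂_1: C_1 → C_0 is given by ∂[p,q] = [q] − [p].
The resulting 3×3 matrix has rank 2, and its Smith normal form has invariant factors (1,1).

∂_2: C_2 → C_1 acts by ∂[p,q,r] = [q,r] − [p,r] + [p,q]. For instance
  ∂[1,2,3] = [2,3] − [1,3] + [1,2].
As a 3×1 matrix over Z this has rank 1, with invariant factors (1).

Computing H_k = (kernel of ∂_k) / (image of ∂_{k+1}):

  H_0: rank C_0 − rank ∂_1 = 3 − 2 = 1, and the invariant factors of ∂_1 are all 1, so H_0 ≅ Z.
  H_1: rank ker ∂_1 − rank ∂_2 = (3 − 2) − 1 = 0, and the invariant factors of ∂_2 are all 1, so H_1 ≅ 0.
  H_2: rank ker ∂_2 − rank ∂_3 = (1 − 1) − 0 = 0, and there is no ∂_3, so H_2 ≅ 0.

(K is a triangulation of the 2-simplex.)

H_0 = Z,  H_1 = 0,  H_2 = 0.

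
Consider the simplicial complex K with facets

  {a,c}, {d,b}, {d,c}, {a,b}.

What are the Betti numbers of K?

b_0 = 1, b_1 = 1.

We work with the vertex ordering a < b < c < d. The simplices of K, each written with vertices in increasing order, are:

  0-simplices (4): a, b, c, d
  1-simplices (4): ab, ac, bd, cd

giving chain groups C_0 ≅ Z^4, C_1 ≅ Z^4.

The boundary map ∂_1: C_1 → C_0 sends each edge [p,q] (with p < q) to q − p. For instance
  ∂bd = d − b.
The 4×4 boundary matrix has rank 3 and Smith normal form diag(1,1,1).

Now H_k = ker ∂_k / im ∂_{k+1}, so:

  H_0: rank C_0 − rank ∂_1 = 4 − 3 = 1, and the invariant factors of ∂_1 are all 1, so H_0 = Z.
  H_1: rank ker ∂_1 − rank ∂_2 = (4 − 3) − 0 = 1, and there is no ∂_2, so H_1 = Z.

As a check, the Euler characteristic is 4 − 4 = 0, which agrees with 1 − 1 = 0.
(K is a triangulation of the circle S^1.)

Hence the Betti numbers are b_0 = 1, b_1 = 1.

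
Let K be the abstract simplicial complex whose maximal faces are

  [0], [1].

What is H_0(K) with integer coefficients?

H_0 ≅ Z^2.

Order the vertices as 0 < 1. Listing each simplex with vertices in this order, K has dimension 0 with simplices:

  0-simplices (2): [0], [1]

so the chain groups are C_0 ≅ Z^2.

Computing H_k = (kernel of ∂_k) / (image of ∂_{k+1}):

  H_0: rank C_0 − rank ∂_1 = 2 − 0 = 2, and there is no ∂_1, so H_0 ≅ Z^2.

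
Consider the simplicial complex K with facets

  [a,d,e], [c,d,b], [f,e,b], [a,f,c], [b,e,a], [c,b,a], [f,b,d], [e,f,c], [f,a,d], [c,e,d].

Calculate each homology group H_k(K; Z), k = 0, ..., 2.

H_0 ≅ Z,  H_1 ≅ Z/2,  H_2 = 0.

K has 6 vertices, 15 edges, 10 triangles.
rank ∂_0 = 0, rank ∂_1 = 5 ⇒ b_0 = 6 − 0 − 5 = 1; all invariant factors of ∂_1 are 1 so no torsion. So H_0 ≅ Z.
rank ∂_1 = 5, rank ∂_2 = 10 ⇒ b_1 = 15 − 5 − 10 = 0; ∂_2 has invariant factor(s) [2] giving torsion. So H_1 ≅ Z/2.
rank ∂_2 = 10, rank ∂_3 = 0 ⇒ b_2 = 10 − 10 − 0 = 0. So H_2 ≅ 0.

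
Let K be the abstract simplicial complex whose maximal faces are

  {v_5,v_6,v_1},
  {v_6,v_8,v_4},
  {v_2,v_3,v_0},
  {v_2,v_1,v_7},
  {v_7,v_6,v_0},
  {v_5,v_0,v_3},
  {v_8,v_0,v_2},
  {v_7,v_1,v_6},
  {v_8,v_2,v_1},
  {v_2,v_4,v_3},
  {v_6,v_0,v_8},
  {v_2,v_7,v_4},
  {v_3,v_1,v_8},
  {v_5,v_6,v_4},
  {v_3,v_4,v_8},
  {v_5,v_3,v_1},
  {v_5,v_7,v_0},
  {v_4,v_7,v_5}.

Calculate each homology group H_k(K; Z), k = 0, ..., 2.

Fix the vertex order v_0 < v_1 < v_2 < v_3 < v_4 < v_5 < v_6 < v_7 < v_8 and write every simplex with vertices in increasing order. Then dim K = 2 and the simplices of K are:

  0-simplices (9): [v_0], [v_1], [v_2], [v_3], [v_4], [v_5], [v_6], [v_7], [v_8]
  1-simplices (27): (27 of them)
  2-simplices (18): (18 of them)

Hence C_0 ≅ Z^9, C_1 ≅ Z^27, C_2 ≅ Z^18.

The boundary map ∂_1: C_1 → C_0 sends each edge [p,q] (with p < q) to q − p. For instance
  ∂[v_2,v_7] = [v_7] − [v_2].
As a 9×27 matrix over Z this has rank 8, with invariant factors (1,1,1,1,1,1,1,1).

Boundary ∂_2: C_2 → C_1 sends each 2-simplex [p,q,r] to [q,r] − [p,r] + [p,q]. For instance
  ∂[v_1,v_3,v_8] = [v_3,v_8] − [v_1,v_8] + [v_1,v_3],
  ∂[v_0,v_6,v_8] = [v_6,v_8] − [v_0,v_8] + [v_0,v_6].
As a 27×18 matrix over Z this has rank 18, with invariant factors (1,1,1,1,1,1,1,1,1,1,1,1,1,1,1,1,1,2).

Computing H_k = (kernel of ∂_k) / (image of ∂_{k+1}):

  H_0: rank C_0 − rank ∂_1 = 9 − 8 = 1, and the invariant factors of ∂_1 are all 1, so H_0 = Z.
  H_1: rank ker ∂_1 − rank ∂_2 = (27 − 8) − 18 = 1, and ∂_2 has invariant factor 2 > 1, so H_1 = Z ⊕ Z/2Z.
  H_2: rank ker ∂_2 − rank ∂_3 = (18 − 18) − 0 = 0, and there is no ∂_3, so H_2 = 0.

H_0 = Z,  H_1 = Z ⊕ Z/2Z,  H_2 = 0.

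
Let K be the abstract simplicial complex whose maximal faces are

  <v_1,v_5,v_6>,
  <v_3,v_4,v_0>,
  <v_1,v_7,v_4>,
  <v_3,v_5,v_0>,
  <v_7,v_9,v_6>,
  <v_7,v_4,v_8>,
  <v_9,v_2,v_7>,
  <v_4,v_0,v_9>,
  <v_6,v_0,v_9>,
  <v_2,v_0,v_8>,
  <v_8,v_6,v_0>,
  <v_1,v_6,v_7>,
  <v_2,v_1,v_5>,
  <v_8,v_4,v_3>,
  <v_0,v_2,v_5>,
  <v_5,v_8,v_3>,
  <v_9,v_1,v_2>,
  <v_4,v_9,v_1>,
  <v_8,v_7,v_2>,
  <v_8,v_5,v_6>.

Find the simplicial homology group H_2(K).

H_2 = 0.

We work with the vertex ordering v_0 < v_1 < v_2 < v_3 < v_4 < v_5 < v_6 < v_7 < v_8 < v_9. The simplices of K, each written with vertices in increasing order, are:

  0-simplices (10): [v_0], [v_1], [v_2], [v_3], [v_4], [v_5], [v_6], [v_7], [v_8], [v_9]
  1-simplices (30): (30 of them)
  2-simplices (20): (20 of them)

giving chain groups C_0 ≅ Z^10, C_1 ≅ Z^30, C_2 ≅ Z^20.

Boundary ∂_1: C_1 → C_0 is given by ∂[p,q] = [q] − [p]. For instance
  ∂[v_4,v_8] = [v_8] − [v_4].
The resulting 10×30 matrix has rank 9, and its Smith normal form has invariant factors (1,1,1,1,1,1,1,1,1).

∂_2: C_2 → C_1 acts by ∂[p,q,r] = [q,r] − [p,r] + [p,q]. For instance
  ∂[v_0,v_2,v_5] = [v_2,v_5] − [v_0,v_5] + [v_0,v_2],
  ∂[v_0,v_3,v_4] = [v_3,v_4] − [v_0,v_4] + [v_0,v_3].
This gives a 30×20 integer matrix of rank 20; reducing to Smith normal form yields diagonal entries (1,1,1,1,1,1,1,1,1,1,1,1,1,1,1,1,1,1,1,2).

From H_k ≅ ker(∂_k) / im(∂_{k+1}) we obtain:

  H_2: rank ker ∂_2 − rank ∂_3 = (20 − 20) − 0 = 0, and there is no ∂_3, so H_2 = 0.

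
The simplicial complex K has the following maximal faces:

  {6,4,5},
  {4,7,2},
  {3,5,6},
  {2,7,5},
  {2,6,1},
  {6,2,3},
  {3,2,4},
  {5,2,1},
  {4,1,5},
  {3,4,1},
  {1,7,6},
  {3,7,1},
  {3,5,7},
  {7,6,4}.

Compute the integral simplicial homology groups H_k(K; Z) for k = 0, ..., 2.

Take the total order 1 < 2 < 3 < 4 < 5 < 6 < 7 on the vertex set. Then K (dimension 2) consists of the simplices:

  0-simplices (7): [1], [2], [3], [4], [5], [6], [7]
  1-simplices (21): [1,2], [1,3], [1,4], [1,5], [1,6], [1,7], [2,3], [2,4], [2,5], [2,6], [2,7], [3,4], [3,5], [3,6], [3,7], [4,5], [4,6], [4,7], [5,6], [5,7], [6,7]
  2-simplices (14): [1,2,5], [1,2,6], [1,3,4], [1,3,7], [1,4,5], [1,6,7], [2,3,4], [2,3,6], [2,4,7], [2,5,7], [3,5,6], [3,5,7], [4,5,6], [4,6,7]

giving chain groups C_0 ≅ Z^7, C_1 ≅ Z^21, C_2 ≅ Z^14.

Boundary ∂_1: C_1 → C_0 is given by ∂[p,q] = [q] − [p].
As a 7×21 matrix over Z this has rank 6, with invariant factors (1,1,1,1,1,1).

The boundary map ∂_2: C_2 → C_1 sends each 2-simplex [p,q,r] to [q,r] − [p,r] + [p,q]. For instance
  ∂[1,3,4] = [3,4] − [1,4] + [1,3],
  ∂[3,5,6] = [5,6] − [3,6] + [3,5].
As a 21×14 matrix over Z this has rank 13, with invariant factors (1,1,1,1,1,1,1,1,1,1,1,1,1).

Reading off H_k = ker ∂_k / im ∂_{k+1}:

  H_0: rank C_0 − rank ∂_1 = 7 − 6 = 1, and the invariant factors of ∂_1 are all 1, so H_0 = Z.
  H_1: rank ker ∂_1 − rank ∂_2 = (21 − 6) − 13 = 2, and the invariant factors of ∂_2 are all 1, so H_1 = Z^2.
  H_2: rank ker ∂_2 − rank ∂_3 = (14 − 13) − 0 = 1, and there is no ∂_3, so H_2 = Z.

As a check, the Euler characteristic is 7 − 21 + 14 = 0, which agrees with 1 − 2 + 1 = 0.

H_0 = Z,  H_1 = Z^2,  H_2 = Z.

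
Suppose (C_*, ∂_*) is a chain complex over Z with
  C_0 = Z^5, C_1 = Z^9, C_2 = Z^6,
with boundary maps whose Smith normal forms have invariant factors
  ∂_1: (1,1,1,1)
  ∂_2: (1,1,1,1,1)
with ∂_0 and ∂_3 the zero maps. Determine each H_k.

H_0 ≅ Z,  H_1 = 0,  H_2 ≅ Z.

H_0: b_0 = 5 − 0 − 4 = 1; torsion from ∂_1 factors > 1: none. So H_0 ≅ Z.
H_1: b_1 = 9 − 4 − 5 = 0; torsion from ∂_2 factors > 1: none. So H_1 ≅ 0.
H_2: b_2 = 6 − 5 − 0 = 1; torsion from ∂_3 factors > 1: none. So H_2 ≅ Z.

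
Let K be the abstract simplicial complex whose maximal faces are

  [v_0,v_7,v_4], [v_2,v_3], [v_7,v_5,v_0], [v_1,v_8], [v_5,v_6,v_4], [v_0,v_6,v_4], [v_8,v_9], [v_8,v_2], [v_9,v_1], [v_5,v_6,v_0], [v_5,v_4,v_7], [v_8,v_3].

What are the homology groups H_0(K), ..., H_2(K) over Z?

Order the vertices as v_0 < v_1 < v_2 < v_3 < v_4 < v_5 < v_6 < v_7 < v_8 < v_9. Listing each simplex with vertices in this order, K has dimension 2 with simplices:

  0-simplices (10): [v_0], [v_1], [v_2], [v_3], [v_4], [v_5], [v_6], [v_7], [v_8], [v_9]
  1-simplices (15): (15 of them)
  2-simplices (6): [v_0,v_4,v_6], [v_0,v_4,v_7], [v_0,v_5,v_6], [v_0,v_5,v_7], [v_4,v_5,v_6], [v_4,v_5,v_7]

Hence C_0 ≅ Z^10, C_1 ≅ Z^15, C_2 ≅ Z^6.

The boundary map ∂_1: C_1 → C_0 sends each edge [p,q] (with p < q) to q − p.
This gives a 10×15 integer matrix of rank 8; reducing to Smith normal form yields diagonal entries (1,1,1,1,1,1,1,1).

∂_2: C_2 → C_1 acts by ∂[p,q,r] = [q,r] − [p,r] + [p,q]. For instance
  ∂[v_4,v_5,v_6] = [v_5,v_6] − [v_4,v_6] + [v_4,v_5],
  ∂[v_0,v_5,v_7] = [v_5,v_7] − [v_0,v_7] + [v_0,v_5].
The 15×6 boundary matrix has rank 5 and Smith normal form diag(1,1,1,1,1).

Computing H_k = (kernel of ∂_k) / (image of ∂_{k+1}):

  H_0: rank C_0 − rank ∂_1 = 10 − 8 = 2, and the invariant factors of ∂_1 are all 1, so H_0 = Z^2.
  H_1: rank ker ∂_1 − rank ∂_2 = (15 − 8) − 5 = 2, and the invariant factors of ∂_2 are all 1, so H_1 = Z^2.
  H_2: rank ker ∂_2 − rank ∂_3 = (6 − 5) − 0 = 1, and there is no ∂_3, so H_2 = Z.

H_0 = Z^2,  H_1 = Z^2,  H_2 = Z.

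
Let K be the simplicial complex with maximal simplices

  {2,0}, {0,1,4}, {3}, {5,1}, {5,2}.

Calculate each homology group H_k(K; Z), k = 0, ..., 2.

K has 6 vertices, 6 edges, 1 triangle.
rank ∂_0 = 0, rank ∂_1 = 4 ⇒ b_0 = 6 − 0 − 4 = 2; all invariant factors of ∂_1 are 1 so no torsion. So H_0 = Z^2.
rank ∂_1 = 4, rank ∂_2 = 1 ⇒ b_1 = 6 − 4 − 1 = 1; all invariant factors of ∂_2 are 1 so no torsion. So H_1 = Z.
rank ∂_2 = 1, rank ∂_3 = 0 ⇒ b_2 = 1 − 1 − 0 = 0. So H_2 = 0.

H_0 = Z^2,  H_1 = Z,  H_2 = 0.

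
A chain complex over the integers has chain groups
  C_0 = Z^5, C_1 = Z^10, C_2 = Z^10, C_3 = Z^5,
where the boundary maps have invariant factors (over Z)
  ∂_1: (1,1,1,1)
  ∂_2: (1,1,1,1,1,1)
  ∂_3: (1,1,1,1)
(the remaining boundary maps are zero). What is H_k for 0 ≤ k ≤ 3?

H_0 = Z,  H_1 = 0,  H_2 = 0,  H_3 = Z.

H_0: b_0 = 5 − 0 − 4 = 1; torsion from ∂_1 factors > 1: none. So H_0 = Z.
H_1: b_1 = 10 − 4 − 6 = 0; torsion from ∂_2 factors > 1: none. So H_1 = 0.
H_2: b_2 = 10 − 6 − 4 = 0; torsion from ∂_3 factors > 1: none. So H_2 = 0.
H_3: b_3 = 5 − 4 − 0 = 1; torsion from ∂_4 factors > 1: none. So H_3 = Z.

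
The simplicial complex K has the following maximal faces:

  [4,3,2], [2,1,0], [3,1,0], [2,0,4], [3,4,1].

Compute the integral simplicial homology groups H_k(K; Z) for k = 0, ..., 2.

Order the vertices as 0 < 1 < 2 < 3 < 4. Listing each simplex with vertices in this order, K has dimension 2 with simplices:

  0-simplices (5): [0], [1], [2], [3], [4]
  1-simplices (10): [0,1], [0,2], [0,3], [0,4], [1,2], [1,3], [1,4], [2,3], [2,4], [3,4]
  2-simplices (5): [0,1,2], [0,1,3], [0,2,4], [1,3,4], [2,3,4]

Hence C_0 ≅ Z^5, C_1 ≅ Z^10, C_2 ≅ Z^5.

The boundary map ∂_1: C_1 → C_0 maps an edge to its endpoints' difference, ∂[p,q] = q − p. For instance
  ∂[1,4] = [4] − [1].
The 5×10 boundary matrix has rank 4 and Smith normal form diag(1,1,1,1).

The boundary map ∂_2: C_2 → C_1 maps a triangle to the signed sum of its edges. For instance
  ∂[1,3,4] = [3,4] − [1,4] + [1,3],
  ∂[2,3,4] = [3,4] − [2,4] + [2,3].
The resulting 10×5 matrix has rank 5, and its Smith normal form has invariant factors (1,1,1,1,1).

Now H_k = ker ∂_k / im ∂_{k+1}, so:

  H_0: rank C_0 − rank ∂_1 = 5 − 4 = 1, and the invariant factors of ∂_1 are all 1, so H_0 ≅ Z.
  H_1: rank ker ∂_1 − rank ∂_2 = (10 − 4) − 5 = 1, and the invariant factors of ∂_2 are all 1, so H_1 ≅ Z.
  H_2: rank ker ∂_2 − rank ∂_3 = (5 − 5) − 0 = 0, and there is no ∂_3, so H_2 ≅ 0.

As a check, the Euler characteristic is 5 − 10 + 5 = 0, which agrees with 1 − 1 + 0 = 0.
(K is a triangulation of the Möbius band.)

H_0 ≅ Z,  H_1 ≅ Z,  H_2 = 0.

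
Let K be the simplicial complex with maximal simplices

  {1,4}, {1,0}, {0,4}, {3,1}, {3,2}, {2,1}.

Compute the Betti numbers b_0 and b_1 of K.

b_0 = 1, b_1 = 2.

Order the vertices as 0 < 1 < 2 < 3 < 4. Listing each simplex with vertices in this order, K has dimension 1 with simplices:

  0-simplices (5): [0], [1], [2], [3], [4]
  1-simplices (6): [0,1], [0,4], [1,2], [1,3], [1,4], [2,3]

so the chain groups are C_0 ≅ Z^5, C_1 ≅ Z^6.

The boundary map ∂_1: C_1 → C_0 sends each edge [p,q] (with p < q) to q − p.
The 5×6 boundary matrix has rank 4 and Smith normal form diag(1,1,1,1).

From H_k ≅ ker(∂_k) / im(∂_{k+1}) we obtain:

  H_0: rank C_0 − rank ∂_1 = 5 − 4 = 1, and the invariant factors of ∂_1 are all 1, so H_0 = Z.
  H_1: rank ker ∂_1 − rank ∂_2 = (6 − 4) − 0 = 2, and there is no ∂_2, so H_1 = Z^2.

Hence the Betti numbers are b_0 = 1, b_1 = 2.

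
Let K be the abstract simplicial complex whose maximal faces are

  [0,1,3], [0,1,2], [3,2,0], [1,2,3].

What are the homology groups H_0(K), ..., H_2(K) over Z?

We work with the vertex ordering 0 < 1 < 2 < 3. The simplices of K, each written with vertices in increasing order, are:

  0-simplices (4): [0], [1], [2], [3]
  1-simplices (6): [0,1], [0,2], [0,3], [1,2], [1,3], [2,3]
  2-simplices (4): [0,1,2], [0,1,3], [0,2,3], [1,2,3]

Hence C_0 ≅ Z^4, C_1 ≅ Z^6, C_2 ≅ Z^4.

Boundary ∂_1: C_1 → C_0 is given by ∂[p,q] = [q] − [p]. For instance
  ∂[0,1] = [1] − [0].
The 4×6 boundary matrix has rank 3 and Smith normal form diag(1,1,1).

Boundary ∂_2: C_2 → C_1 maps a triangle to the signed sum of its edges. For instance
  ∂[0,1,3] = [1,3] − [0,3] + [0,1],
  ∂[0,1,2] = [1,2] − [0,2] + [0,1].
The 6×4 boundary matrix has rank 3 and Smith normal form diag(1,1,1).

Computing H_k = (kernel of ∂_k) / (image of ∂_{k+1}):

  H_0: rank C_0 − rank ∂_1 = 4 − 3 = 1, and the invariant factors of ∂_1 are all 1, so H_0 ≅ Z.
  H_1: rank ker ∂_1 − rank ∂_2 = (6 − 3) − 3 = 0, and the invariant factors of ∂_2 are all 1, so H_1 ≅ 0.
  H_2: rank ker ∂_2 − rank ∂_3 = (4 − 3) − 0 = 1, and there is no ∂_3, so H_2 ≅ Z.

H_0 ≅ Z,  H_1 = 0,  H_2 ≅ Z.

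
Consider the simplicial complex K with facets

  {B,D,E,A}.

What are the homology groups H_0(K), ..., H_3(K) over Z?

H_0 ≅ Z,  H_1 = 0,  H_2 = 0,  H_3 = 0.

We work with the vertex ordering A < B < D < E. The simplices of K, each written with vertices in increasing order, are:

  0-simplices (4): A, B, D, E
  1-simplices (6): AB, AD, AE, BD, BE, DE
  2-simplices (4): ABD, ABE, ADE, BDE
  3-simplices (1): ABDE

giving chain groups C_0 ≅ Z^4, C_1 ≅ Z^6, C_2 ≅ Z^4, C_3 ≅ Z^1.

Boundary ∂_1: C_1 → C_0 is given by ∂[p,q] = [q] − [p].
The resulting 4×6 matrix has rank 3, and its Smith normal form has invariant factors (1,1,1).

The boundary map ∂_2: C_2 → C_1 acts by ∂[p,q,r] = [q,r] − [p,r] + [p,q]. For instance
  ∂ADE = DE − AE + AD,
  ∂BDE = DE − BE + BD.
This gives a 6×4 integer matrix of rank 3; reducing to Smith normal form yields diagonal entries (1,1,1).

Boundary ∂_3: C_3 → C_2 sends each 3-simplex σ to the alternating sum Σ_i (−1)^i (σ with its i-th vertex removed). For instance
  ∂ABDE = BDE − ADE + ABE − ABD.
The 4×1 boundary matrix has rank 1 and Smith normal form diag(1).

Computing H_k = (kernel of ∂_k) / (image of ∂_{k+1}):

  H_0: rank C_0 − rank ∂_1 = 4 − 3 = 1, and the invariant factors of ∂_1 are all 1, so H_0 ≅ Z.
  H_1: rank ker ∂_1 − rank ∂_2 = (6 − 3) − 3 = 0, and the invariant factors of ∂_2 are all 1, so H_1 ≅ 0.
  H_2: rank ker ∂_2 − rank ∂_3 = (4 − 3) − 1 = 0, and the invariant factors of ∂_3 are all 1, so H_2 ≅ 0.
  H_3: rank ker ∂_3 − rank ∂_4 = (1 − 1) − 0 = 0, and there is no ∂_4, so H_3 ≅ 0.

As a check, the Euler characteristic is 4 − 6 + 4 − 1 = 1, which agrees with 1 − 0 + 0 − 0 = 1.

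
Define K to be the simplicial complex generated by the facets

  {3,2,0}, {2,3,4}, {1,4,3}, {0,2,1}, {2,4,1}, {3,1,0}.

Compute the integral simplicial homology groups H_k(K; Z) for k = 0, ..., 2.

Fix the vertex order 0 < 1 < 2 < 3 < 4 and write every simplex with vertices in increasing order. Then dim K = 2 and the simplices of K are:

  0-simplices (5): [0], [1], [2], [3], [4]
  1-simplices (9): [0,1], [0,2], [0,3], [1,2], [1,3], [1,4], [2,3], [2,4], [3,4]
  2-simplices (6): [0,1,2], [0,1,3], [0,2,3], [1,2,4], [1,3,4], [2,3,4]

giving chain groups C_0 ≅ Z^5, C_1 ≅ Z^9, C_2 ≅ Z^6.

The boundary map ∂_1: C_1 → C_0 is given by ∂[p,q] = [q] − [p]. For instance
  ∂[1,2] = [2] − [1].
As a 5×9 matrix over Z this has rank 4, with invariant factors (1,1,1,1).

Boundary ∂_2: C_2 → C_1 acts by ∂[p,q,r] = [q,r] − [p,r] + [p,q]. For instance
  ∂[2,3,4] = [3,4] − [2,4] + [2,3],
  ∂[0,1,2] = [1,2] − [0,2] + [0,1].
The 9×6 boundary matrix has rank 5 and Smith normal form diag(1,1,1,1,1).

Reading off H_k = ker ∂_k / im ∂_{k+1}:

  H_0: rank C_0 − rank ∂_1 = 5 − 4 = 1, and the invariant factors of ∂_1 are all 1, so H_0 = Z.
  H_1: rank ker ∂_1 − rank ∂_2 = (9 − 4) − 5 = 0, and the invariant factors of ∂_2 are all 1, so H_1 = 0.
  H_2: rank ker ∂_2 − rank ∂_3 = (6 − 5) − 0 = 1, and there is no ∂_3, so H_2 = Z.

(K is a triangulation of the 2-sphere S^2.)

H_0 = Z,  H_1 = 0,  H_2 = Z.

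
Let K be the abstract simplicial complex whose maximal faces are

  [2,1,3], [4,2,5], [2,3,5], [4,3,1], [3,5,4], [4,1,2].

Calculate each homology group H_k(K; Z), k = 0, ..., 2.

H_0 = Z,  H_1 = 0,  H_2 = Z.

Order the vertices as 1 < 2 < 3 < 4 < 5. Listing each simplex with vertices in this order, K has dimension 2 with simplices:

  0-simplices (5): [1], [2], [3], [4], [5]
  1-simplices (9): [1,2], [1,3], [1,4], [2,3], [2,4], [2,5], [3,4], [3,5], [4,5]
  2-simplices (6): [1,2,3], [1,2,4], [1,3,4], [2,3,5], [2,4,5], [3,4,5]

so the chain groups are C_0 ≅ Z^5, C_1 ≅ Z^9, C_2 ≅ Z^6.

∂_1: C_1 → C_0 is given by ∂[p,q] = [q] − [p]. For instance
  ∂[2,3] = [3] − [2].
The resulting 5×9 matrix has rank 4, and its Smith normal form has invariant factors (1,1,1,1).

The boundary map ∂_2: C_2 → C_1 maps a triangle to the signed sum of its edges. For instance
  ∂[1,2,4] = [2,4] − [1,4] + [1,2],
  ∂[2,4,5] = [4,5] − [2,5] + [2,4].
The 9×6 boundary matrix has rank 5 and Smith normal form diag(1,1,1,1,1).

Reading off H_k = ker ∂_k / im ∂_{k+1}:

  H_0: rank C_0 − rank ∂_1 = 5 − 4 = 1, and the invariant factors of ∂_1 are all 1, so H_0 = Z.
  H_1: rank ker ∂_1 − rank ∂_2 = (9 − 4) − 5 = 0, and the invariant factors of ∂_2 are all 1, so H_1 = 0.
  H_2: rank ker ∂_2 − rank ∂_3 = (6 − 5) − 0 = 1, and there is no ∂_3, so H_2 = Z.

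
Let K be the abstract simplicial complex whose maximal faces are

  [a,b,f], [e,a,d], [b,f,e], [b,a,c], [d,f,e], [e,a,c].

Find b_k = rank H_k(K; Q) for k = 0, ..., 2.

b_0 = 1, b_1 = 1, b_2 = 0.

Fix the vertex order a < b < c < d < e < f and write every simplex with vertices in increasing order. Then dim K = 2 and the simplices of K are:

  0-simplices (6): a, b, c, d, e, f
  1-simplices (12): ab, ac, ad, ae, af, bc, be, bf, ce, de, df, ef
  2-simplices (6): abc, abf, ace, ade, bef, def

so the chain groups are C_0 ≅ Z^6, C_1 ≅ Z^12, C_2 ≅ Z^6.

Boundary ∂_1: C_1 → C_0 is given by ∂[p,q] = [q] − [p].
The resulting 6×12 matrix has rank 5, and its Smith normal form has invariant factors (1,1,1,1,1).

The boundary map ∂_2: C_2 → C_1 maps a triangle to the signed sum of its edges. For instance
  ∂abf = bf − af + ab,
  ∂ade = de − ae + ad.
This gives a 12×6 integer matrix of rank 6; reducing to Smith normal form yields diagonal entries (1,1,1,1,1,1).

Computing H_k = (kernel of ∂_k) / (image of ∂_{k+1}):

  H_0: rank C_0 − rank ∂_1 = 6 − 5 = 1, and the invariant factors of ∂_1 are all 1, so H_0 = Z.
  H_1: rank ker ∂_1 − rank ∂_2 = (12 − 5) − 6 = 1, and the invariant factors of ∂_2 are all 1, so H_1 = Z.
  H_2: rank ker ∂_2 − rank ∂_3 = (6 − 6) − 0 = 0, and there is no ∂_3, so H_2 = 0.

Hence the Betti numbers are b_0 = 1, b_1 = 1, b_2 = 0.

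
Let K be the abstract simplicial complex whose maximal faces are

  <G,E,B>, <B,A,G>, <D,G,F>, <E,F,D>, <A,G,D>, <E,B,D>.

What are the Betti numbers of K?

Take the total order A < B < D < E < F < G on the vertex set. Then K (dimension 2) consists of the simplices:

  0-simplices (6): A, B, D, E, F, G
  1-simplices (12): AB, AD, AG, BD, BE, BG, DE, DF, DG, EF, EG, FG
  2-simplices (6): ABG, ADG, BDE, BEG, DEF, DFG

so the chain groups are C_0 ≅ Z^6, C_1 ≅ Z^12, C_2 ≅ Z^6.

∂_1: C_1 → C_0 sends each edge [p,q] (with p < q) to q − p. For instance
  ∂AD = D − A.
The resulting 6×12 matrix has rank 5, and its Smith normal form has invariant factors (1,1,1,1,1).

∂_2: C_2 → C_1 sends each 2-simplex [p,q,r] to [q,r] − [p,r] + [p,q]. For instance
  ∂ADG = DG − AG + AD,
  ∂DEF = EF − DF + DE.
The 12×6 boundary matrix has rank 6 and Smith normal form diag(1,1,1,1,1,1).

From H_k ≅ ker(∂_k) / im(∂_{k+1}) we obtain:

  H_0: rank C_0 − rank ∂_1 = 6 − 5 = 1, and the invariant factors of ∂_1 are all 1, so H_0 = Z.
  H_1: rank ker ∂_1 − rank ∂_2 = (12 − 5) − 6 = 1, and the invariant factors of ∂_2 are all 1, so H_1 = Z.
  H_2: rank ker ∂_2 − rank ∂_3 = (6 − 6) − 0 = 0, and there is no ∂_3, so H_2 = 0.

Hence the Betti numbers are b_0 = 1, b_1 = 1, b_2 = 0.

b_0 = 1, b_1 = 1, b_2 = 0.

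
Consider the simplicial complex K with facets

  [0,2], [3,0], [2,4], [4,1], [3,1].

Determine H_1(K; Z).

H_1 ≅ Z.

Fix the vertex order 0 < 1 < 2 < 3 < 4 and write every simplex with vertices in increasing order. Then dim K = 1 and the simplices of K are:

  0-simplices (5): [0], [1], [2], [3], [4]
  1-simplices (5): [0,2], [0,3], [1,3], [1,4], [2,4]

Hence C_0 ≅ Z^5, C_1 ≅ Z^5.

∂_1: C_1 → C_0 is given by ∂[p,q] = [q] − [p]. For instance
  ∂[1,4] = [4] − [1].
As a 5×5 matrix over Z this has rank 4, with invariant factors (1,1,1,1).

Reading off H_k = ker ∂_k / im ∂_{k+1}:

  H_1: rank ker ∂_1 − rank ∂_2 = (5 − 4) − 0 = 1, and there is no ∂_2, so H_1 ≅ Z.

(K is a triangulation of the circle S^1.)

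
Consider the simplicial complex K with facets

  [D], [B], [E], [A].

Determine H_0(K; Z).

Order the vertices as A < B < D < E. Listing each simplex with vertices in this order, K has dimension 0 with simplices:

  0-simplices (4): A, B, D, E

giving chain groups C_0 ≅ Z^4.

From H_k ≅ ker(∂_k) / im(∂_{k+1}) we obtain:

  H_0: rank C_0 − rank ∂_1 = 4 − 0 = 4, and there is no ∂_1, so H_0 ≅ Z^4.

H_0 ≅ Z^4.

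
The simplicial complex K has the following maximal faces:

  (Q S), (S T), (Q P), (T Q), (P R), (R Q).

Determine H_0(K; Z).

H_0 = Z.

Fix the vertex order P < Q < R < S < T and write every simplex with vertices in increasing order. Then dim K = 1 and the simplices of K are:

  0-simplices (5): P, Q, R, S, T
  1-simplices (6): PQ, PR, QR, QS, QT, ST

giving chain groups C_0 ≅ Z^5, C_1 ≅ Z^6.

Boundary ∂_1: C_1 → C_0 maps an edge to its endpoints' difference, ∂[p,q] = q − p. For instance
  ∂ST = T − S.
As a 5×6 matrix over Z this has rank 4, with invariant factors (1,1,1,1).

From H_k ≅ ker(∂_k) / im(∂_{k+1}) we obtain:

  H_0: rank C_0 − rank ∂_1 = 5 − 4 = 1, and the invariant factors of ∂_1 are all 1, so H_0 = Z.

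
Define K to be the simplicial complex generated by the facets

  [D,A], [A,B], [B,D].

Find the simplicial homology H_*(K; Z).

H_0 ≅ Z,  H_1 ≅ Z.

Order the vertices as A < B < D. Listing each simplex with vertices in this order, K has dimension 1 with simplices:

  0-simplices (3): A, B, D
  1-simplices (3): AB, AD, BD

giving chain groups C_0 ≅ Z^3, C_1 ≅ Z^3.

The boundary map ∂_1: C_1 → C_0 maps an edge to its endpoints' difference, ∂[p,q] = q − p. For instance
  ∂BD = D − B.
As a 3×3 matrix over Z this has rank 2, with invariant factors (1,1).

From H_k ≅ ker(∂_k) / im(∂_{k+1}) we obtain:

  H_0: rank C_0 − rank ∂_1 = 3 − 2 = 1, and the invariant factors of ∂_1 are all 1, so H_0 = Z.
  H_1: rank ker ∂_1 − rank ∂_2 = (3 − 2) − 0 = 1, and there is no ∂_2, so H_1 = Z.

(K is a triangulation of the circle S^1.)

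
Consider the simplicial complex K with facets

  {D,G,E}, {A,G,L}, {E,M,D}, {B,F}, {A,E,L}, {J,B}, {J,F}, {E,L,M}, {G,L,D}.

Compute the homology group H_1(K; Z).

H_1 = Z^2.

Take the total order A < B < D < E < F < G < J < L < M on the vertex set. Then K (dimension 2) consists of the simplices:

  0-simplices (9): A, B, D, E, F, G, J, L, M
  1-simplices (15): AE, AG, AL, BF, BJ, DE, DG, DL, DM, EG, EL, EM, FJ, GL, LM
  2-simplices (6): AEL, AGL, DEG, DEM, DGL, ELM

giving chain groups C_0 ≅ Z^9, C_1 ≅ Z^15, C_2 ≅ Z^6.

∂_1: C_1 → C_0 is given by ∂[p,q] = [q] − [p].
As a 9×15 matrix over Z this has rank 7, with invariant factors (1,1,1,1,1,1,1).

The boundary map ∂_2: C_2 → C_1 sends each 2-simplex [p,q,r] to [q,r] − [p,r] + [p,q]. For instance
  ∂DEM = EM − DM + DE,
  ∂AGL = GL − AL + AG.
This gives a 15×6 integer matrix of rank 6; reducing to Smith normal form yields diagonal entries (1,1,1,1,1,1).

Now H_k = ker ∂_k / im ∂_{k+1}, so:

  H_1: rank ker ∂_1 − rank ∂_2 = (15 − 7) − 6 = 2, and the invariant factors of ∂_2 are all 1, so H_1 ≅ Z^2.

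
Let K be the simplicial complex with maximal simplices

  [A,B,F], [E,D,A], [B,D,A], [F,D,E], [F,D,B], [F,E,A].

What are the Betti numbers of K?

b_0 = 1, b_1 = 0, b_2 = 1.

Order the vertices as A < B < D < E < F. Listing each simplex with vertices in this order, K has dimension 2 with simplices:

  0-simplices (5): A, B, D, E, F
  1-simplices (9): AB, AD, AE, AF, BD, BF, DE, DF, EF
  2-simplices (6): ABD, ABF, ADE, AEF, BDF, DEF

Hence C_0 ≅ Z^5, C_1 ≅ Z^9, C_2 ≅ Z^6.

Boundary ∂_1: C_1 → C_0 maps an edge to its endpoints' difference, ∂[p,q] = q − p. For instance
  ∂BD = D − B.
The 5×9 boundary matrix has rank 4 and Smith normal form diag(1,1,1,1).

Boundary ∂_2: C_2 → C_1 acts by ∂[p,q,r] = [q,r] − [p,r] + [p,q]. For instance
  ∂ABD = BD − AD + AB,
  ∂AEF = EF − AF + AE.
As a 9×6 matrix over Z this has rank 5, with invariant factors (1,1,1,1,1).

From H_k ≅ ker(∂_k) / im(∂_{k+1}) we obtain:

  H_0: rank C_0 − rank ∂_1 = 5 − 4 = 1, and the invariant factors of ∂_1 are all 1, so H_0 ≅ Z.
  H_1: rank ker ∂_1 − rank ∂_2 = (9 − 4) − 5 = 0, and the invariant factors of ∂_2 are all 1, so H_1 ≅ 0.
  H_2: rank ker ∂_2 − rank ∂_3 = (6 − 5) − 0 = 1, and there is no ∂_3, so H_2 ≅ Z.

Hence the Betti numbers are b_0 = 1, b_1 = 0, b_2 = 1.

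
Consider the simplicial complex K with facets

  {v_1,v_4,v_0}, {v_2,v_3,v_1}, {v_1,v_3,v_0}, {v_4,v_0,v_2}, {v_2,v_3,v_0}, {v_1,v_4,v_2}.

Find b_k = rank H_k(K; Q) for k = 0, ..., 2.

Fix the vertex order v_0 < v_1 < v_2 < v_3 < v_4 and write every simplex with vertices in increasing order. Then dim K = 2 and the simplices of K are:

  0-simplices (5): [v_0], [v_1], [v_2], [v_3], [v_4]
  1-simplices (9): [v_0,v_1], [v_0,v_2], [v_0,v_3], [v_0,v_4], [v_1,v_2], [v_1,v_3], [v_1,v_4], [v_2,v_3], [v_2,v_4]
  2-simplices (6): [v_0,v_1,v_3], [v_0,v_1,v_4], [v_0,v_2,v_3], [v_0,v_2,v_4], [v_1,v_2,v_3], [v_1,v_2,v_4]

Hence C_0 ≅ Z^5, C_1 ≅ Z^9, C_2 ≅ Z^6.

∂_1: C_1 → C_0 is given by ∂[p,q] = [q] − [p]. For instance
  ∂[v_0,v_4] = [v_4] − [v_0].
The 5×9 boundary matrix has rank 4 and Smith normal form diag(1,1,1,1).

Boundary ∂_2: C_2 → C_1 acts by ∂[p,q,r] = [q,r] − [p,r] + [p,q]. For instance
  ∂[v_0,v_2,v_3] = [v_2,v_3] − [v_0,v_3] + [v_0,v_2],
  ∂[v_0,v_1,v_3] = [v_1,v_3] − [v_0,v_3] + [v_0,v_1].
The 9×6 boundary matrix has rank 5 and Smith normal form diag(1,1,1,1,1).

Computing H_k = (kernel of ∂_k) / (image of ∂_{k+1}):

  H_0: rank C_0 − rank ∂_1 = 5 − 4 = 1, and the invariant factors of ∂_1 are all 1, so H_0 ≅ Z.
  H_1: rank ker ∂_1 − rank ∂_2 = (9 − 4) − 5 = 0, and the invariant factors of ∂_2 are all 1, so H_1 ≅ 0.
  H_2: rank ker ∂_2 − rank ∂_3 = (6 − 5) − 0 = 1, and there is no ∂_3, so H_2 ≅ Z.

Hence the Betti numbers are b_0 = 1, b_1 = 0, b_2 = 1.

b_0 = 1, b_1 = 0, b_2 = 1.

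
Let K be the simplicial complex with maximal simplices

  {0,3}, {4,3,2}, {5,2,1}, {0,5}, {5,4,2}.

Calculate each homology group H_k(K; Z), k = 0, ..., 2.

H_0 = Z,  H_1 = Z,  H_2 = 0.

K has 6 vertices, 9 edges, 3 triangles.
rank ∂_0 = 0, rank ∂_1 = 5 ⇒ b_0 = 6 − 0 − 5 = 1; all invariant factors of ∂_1 are 1 so no torsion. So H_0 = Z.
rank ∂_1 = 5, rank ∂_2 = 3 ⇒ b_1 = 9 − 5 − 3 = 1; all invariant factors of ∂_2 are 1 so no torsion. So H_1 = Z.
rank ∂_2 = 3, rank ∂_3 = 0 ⇒ b_2 = 3 − 3 − 0 = 0. So H_2 = 0.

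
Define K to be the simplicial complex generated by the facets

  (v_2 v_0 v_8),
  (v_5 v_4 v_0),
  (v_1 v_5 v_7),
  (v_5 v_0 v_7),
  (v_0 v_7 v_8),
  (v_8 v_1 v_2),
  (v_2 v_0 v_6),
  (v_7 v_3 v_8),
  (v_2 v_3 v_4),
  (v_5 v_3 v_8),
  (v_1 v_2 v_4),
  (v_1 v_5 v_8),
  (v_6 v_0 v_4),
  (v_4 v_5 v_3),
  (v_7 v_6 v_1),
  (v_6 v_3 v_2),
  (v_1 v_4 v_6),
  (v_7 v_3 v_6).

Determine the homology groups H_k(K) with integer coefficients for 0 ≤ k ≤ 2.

H_0 = Z,  H_1 = Z ⊕ Z/2,  H_2 = 0.

Order the vertices as v_0 < v_1 < v_2 < v_3 < v_4 < v_5 < v_6 < v_7 < v_8. Listing each simplex with vertices in this order, K has dimension 2 with simplices:

  0-simplices (9): [v_0], [v_1], [v_2], [v_3], [v_4], [v_5], [v_6], [v_7], [v_8]
  1-simplices (27): (27 of them)
  2-simplices (18): (18 of them)

so the chain groups are C_0 ≅ Z^9, C_1 ≅ Z^27, C_2 ≅ Z^18.

The boundary map ∂_1: C_1 → C_0 sends each edge [p,q] (with p < q) to q − p.
This gives a 9×27 integer matrix of rank 8; reducing to Smith normal form yields diagonal entries (1,1,1,1,1,1,1,1).

Boundary ∂_2: C_2 → C_1 maps a triangle to the signed sum of its edges. For instance
  ∂[v_1,v_5,v_7] = [v_5,v_7] − [v_1,v_7] + [v_1,v_5],
  ∂[v_2,v_3,v_6] = [v_3,v_6] − [v_2,v_6] + [v_2,v_3].
As a 27×18 matrix over Z this has rank 18, with invariant factors (1,1,1,1,1,1,1,1,1,1,1,1,1,1,1,1,1,2).

From H_k ≅ ker(∂_k) / im(∂_{k+1}) we obtain:

  H_0: rank C_0 − rank ∂_1 = 9 − 8 = 1, and the invariant factors of ∂_1 are all 1, so H_0 ≅ Z.
  H_1: rank ker ∂_1 − rank ∂_2 = (27 − 8) − 18 = 1, and ∂_2 has invariant factor 2 > 1, so H_1 ≅ Z ⊕ Z/2.
  H_2: rank ker ∂_2 − rank ∂_3 = (18 − 18) − 0 = 0, and there is no ∂_3, so H_2 ≅ 0.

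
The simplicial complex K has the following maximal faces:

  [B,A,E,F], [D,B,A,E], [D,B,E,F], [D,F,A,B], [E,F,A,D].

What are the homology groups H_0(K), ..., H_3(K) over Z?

H_0 ≅ Z,  H_1 = 0,  H_2 = 0,  H_3 ≅ Z.

K has 5 vertices, 10 edges, 10 triangles, 5 3-simplices.
rank ∂_0 = 0, rank ∂_1 = 4 ⇒ b_0 = 5 − 0 − 4 = 1; all invariant factors of ∂_1 are 1 so no torsion. So H_0 = Z.
rank ∂_1 = 4, rank ∂_2 = 6 ⇒ b_1 = 10 − 4 − 6 = 0; all invariant factors of ∂_2 are 1 so no torsion. So H_1 = 0.
rank ∂_2 = 6, rank ∂_3 = 4 ⇒ b_2 = 10 − 6 − 4 = 0; all invariant factors of ∂_3 are 1 so no torsion. So H_2 = 0.
rank ∂_3 = 4, rank ∂_4 = 0 ⇒ b_3 = 5 − 4 − 0 = 1. So H_3 = Z.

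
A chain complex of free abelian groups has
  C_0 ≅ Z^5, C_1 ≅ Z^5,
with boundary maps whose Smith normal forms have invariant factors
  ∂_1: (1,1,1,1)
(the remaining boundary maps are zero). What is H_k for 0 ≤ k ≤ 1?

H_0: b_0 = 5 − 0 − 4 = 1; torsion from ∂_1 factors > 1: none. So H_0 ≅ Z.
H_1: b_1 = 5 − 4 − 0 = 1; torsion from ∂_2 factors > 1: none. So H_1 ≅ Z.

H_0 ≅ Z,  H_1 ≅ Z.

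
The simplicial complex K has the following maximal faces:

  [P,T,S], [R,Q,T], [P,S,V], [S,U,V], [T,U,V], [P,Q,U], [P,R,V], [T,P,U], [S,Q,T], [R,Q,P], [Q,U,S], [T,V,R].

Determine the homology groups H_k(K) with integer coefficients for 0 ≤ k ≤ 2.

H_0 ≅ Z,  H_1 ≅ Z/2,  H_2 = 0.

Order the vertices as P < Q < R < S < T < U < V. Listing each simplex with vertices in this order, K has dimension 2 with simplices:

  0-simplices (7): P, Q, R, S, T, U, V
  1-simplices (18): PQ, PR, PS, PT, PU, PV, QR, QS, QT, QU, RT, RV, ST, SU, SV, TU, TV, UV
  2-simplices (12): PQR, PQU, PRV, PST, PSV, PTU, QRT, QST, QSU, RTV, SUV, TUV

giving chain groups C_0 ≅ Z^7, C_1 ≅ Z^18, C_2 ≅ Z^12.

The boundary map ∂_1: C_1 → C_0 is given by ∂[p,q] = [q] − [p].
This gives a 7×18 integer matrix of rank 6; reducing to Smith normal form yields diagonal entries (1,1,1,1,1,1).

The boundary map ∂_2: C_2 → C_1 maps a triangle to the signed sum of its edges. For instance
  ∂PQU = QU − PU + PQ,
  ∂PQR = QR − PR + PQ.
As a 18×12 matrix over Z this has rank 12, with invariant factors (1,1,1,1,1,1,1,1,1,1,1,2).

From H_k ≅ ker(∂_k) / im(∂_{k+1}) we obtain:

  H_0: rank C_0 − rank ∂_1 = 7 − 6 = 1, and the invariant factors of ∂_1 are all 1, so H_0 ≅ Z.
  H_1: rank ker ∂_1 − rank ∂_2 = (18 − 6) − 12 = 0, and ∂_2 has invariant factor 2 > 1, so H_1 ≅ Z/2.
  H_2: rank ker ∂_2 − rank ∂_3 = (12 − 12) − 0 = 0, and there is no ∂_3, so H_2 ≅ 0.

As a check, the Euler characteristic is 7 − 18 + 12 = 1, which agrees with 1 − 0 + 0 = 1.
(K is a triangulation of the real projective plane RP^2.)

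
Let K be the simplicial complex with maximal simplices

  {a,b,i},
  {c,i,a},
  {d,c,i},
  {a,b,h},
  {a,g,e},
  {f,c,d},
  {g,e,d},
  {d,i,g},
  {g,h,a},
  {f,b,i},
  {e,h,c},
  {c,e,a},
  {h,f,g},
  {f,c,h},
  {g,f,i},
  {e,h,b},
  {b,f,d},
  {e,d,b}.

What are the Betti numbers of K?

b_0 = 1, b_1 = 1, b_2 = 0.

Fix the vertex order a < b < c < d < e < f < g < h < i and write every simplex with vertices in increasing order. Then dim K = 2 and the simplices of K are:

  0-simplices (9): a, b, c, d, e, f, g, h, i
  1-simplices (27): ab, ac, ae, ag, ah, ai, bd, be, bf, bh, bi, cd, ce, cf, ch, ci, de, df, dg, di, eg, eh, fg, fh, fi, gh, gi
  2-simplices (18): abh, abi, ace, aci, aeg, agh, bde, bdf, beh, bfi, cdf, cdi, ceh, cfh, deg, dgi, fgh, fgi

giving chain groups C_0 ≅ Z^9, C_1 ≅ Z^27, C_2 ≅ Z^18.

The boundary map ∂_1: C_1 → C_0 sends each edge [p,q] (with p < q) to q − p. For instance
  ∂ci = i − c.
This gives a 9×27 integer matrix of rank 8; reducing to Smith normal form yields diagonal entries (1,1,1,1,1,1,1,1).

∂_2: C_2 → C_1 acts by ∂[p,q,r] = [q,r] − [p,r] + [p,q]. For instance
  ∂dgi = gi − di + dg,
  ∂agh = gh − ah + ag.
The 27×18 boundary matrix has rank 18 and Smith normal form diag(1,1,1,1,1,1,1,1,1,1,1,1,1,1,1,1,1,2).

Now H_k = ker ∂_k / im ∂_{k+1}, so:

  H_0: rank C_0 − rank ∂_1 = 9 − 8 = 1, and the invariant factors of ∂_1 are all 1, so H_0 = Z.
  H_1: rank ker ∂_1 − rank ∂_2 = (27 − 8) − 18 = 1, and ∂_2 has invariant factor 2 > 1, so H_1 = Z ⊕ Z_2.
  H_2: rank ker ∂_2 − rank ∂_3 = (18 − 18) − 0 = 0, and there is no ∂_3, so H_2 = 0.

As a check, the Euler characteristic is 9 − 27 + 18 = 0, which agrees with 1 − 1 + 0 = 0.

Hence the Betti numbers are b_0 = 1, b_1 = 1, b_2 = 0.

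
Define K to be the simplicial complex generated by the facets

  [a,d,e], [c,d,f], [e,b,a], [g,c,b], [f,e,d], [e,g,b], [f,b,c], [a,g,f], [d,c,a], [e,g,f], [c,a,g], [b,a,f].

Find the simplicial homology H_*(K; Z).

H_0 ≅ Z,  H_1 ≅ Z_2,  H_2 = 0.

Order the vertices as a < b < c < d < e < f < g. Listing each simplex with vertices in this order, K has dimension 2 with simplices:

  0-simplices (7): a, b, c, d, e, f, g
  1-simplices (18): ab, ac, ad, ae, af, ag, bc, be, bf, bg, cd, cf, cg, de, df, ef, eg, fg
  2-simplices (12): abe, abf, acd, acg, ade, afg, bcf, bcg, beg, cdf, def, efg

giving chain groups C_0 ≅ Z^7, C_1 ≅ Z^18, C_2 ≅ Z^12.

Boundary ∂_1: C_1 → C_0 is given by ∂[p,q] = [q] − [p]. For instance
  ∂de = e − d.
The 7×18 boundary matrix has rank 6 and Smith normal form diag(1,1,1,1,1,1).

∂_2: C_2 → C_1 maps a triangle to the signed sum of its edges. For instance
  ∂acg = cg − ag + ac,
  ∂bcf = cf − bf + bc.
The 18×12 boundary matrix has rank 12 and Smith normal form diag(1,1,1,1,1,1,1,1,1,1,1,2).

Now H_k = ker ∂_k / im ∂_{k+1}, so:

  H_0: rank C_0 − rank ∂_1 = 7 − 6 = 1, and the invariant factors of ∂_1 are all 1, so H_0 = Z.
  H_1: rank ker ∂_1 − rank ∂_2 = (18 − 6) − 12 = 0, and ∂_2 has invariant factor 2 > 1, so H_1 = Z_2.
  H_2: rank ker ∂_2 − rank ∂_3 = (12 − 12) − 0 = 0, and there is no ∂_3, so H_2 = 0.

As a check, the Euler characteristic is 7 − 18 + 12 = 1, which agrees with 1 − 0 + 0 = 1.
(K is a triangulation of the real projective plane RP^2.)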